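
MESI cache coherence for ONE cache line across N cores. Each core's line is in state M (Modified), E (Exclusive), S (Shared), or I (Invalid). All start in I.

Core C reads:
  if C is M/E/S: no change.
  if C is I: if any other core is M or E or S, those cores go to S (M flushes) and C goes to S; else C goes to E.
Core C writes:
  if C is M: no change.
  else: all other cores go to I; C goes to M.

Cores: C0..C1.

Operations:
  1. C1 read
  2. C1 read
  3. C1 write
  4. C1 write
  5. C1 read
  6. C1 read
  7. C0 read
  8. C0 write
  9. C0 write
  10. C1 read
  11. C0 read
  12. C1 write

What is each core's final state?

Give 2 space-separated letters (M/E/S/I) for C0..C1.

Answer: I M

Derivation:
Op 1: C1 read [C1 read from I: no other sharers -> C1=E (exclusive)] -> [I,E]
Op 2: C1 read [C1 read: already in E, no change] -> [I,E]
Op 3: C1 write [C1 write: invalidate none -> C1=M] -> [I,M]
Op 4: C1 write [C1 write: already M (modified), no change] -> [I,M]
Op 5: C1 read [C1 read: already in M, no change] -> [I,M]
Op 6: C1 read [C1 read: already in M, no change] -> [I,M]
Op 7: C0 read [C0 read from I: others=['C1=M'] -> C0=S, others downsized to S] -> [S,S]
Op 8: C0 write [C0 write: invalidate ['C1=S'] -> C0=M] -> [M,I]
Op 9: C0 write [C0 write: already M (modified), no change] -> [M,I]
Op 10: C1 read [C1 read from I: others=['C0=M'] -> C1=S, others downsized to S] -> [S,S]
Op 11: C0 read [C0 read: already in S, no change] -> [S,S]
Op 12: C1 write [C1 write: invalidate ['C0=S'] -> C1=M] -> [I,M]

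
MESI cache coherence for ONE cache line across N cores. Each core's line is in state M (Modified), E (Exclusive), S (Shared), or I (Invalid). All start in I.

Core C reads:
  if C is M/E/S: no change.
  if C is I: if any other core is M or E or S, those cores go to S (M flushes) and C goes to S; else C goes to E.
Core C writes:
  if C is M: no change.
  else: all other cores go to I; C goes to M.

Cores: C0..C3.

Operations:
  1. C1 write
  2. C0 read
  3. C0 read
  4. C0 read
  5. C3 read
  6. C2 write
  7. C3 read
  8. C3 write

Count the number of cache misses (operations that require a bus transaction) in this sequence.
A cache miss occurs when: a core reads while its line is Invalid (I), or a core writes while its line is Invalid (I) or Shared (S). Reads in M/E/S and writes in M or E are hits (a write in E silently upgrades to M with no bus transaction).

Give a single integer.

Answer: 6

Derivation:
Op 1: C1 write [C1 write: invalidate none -> C1=M] -> [I,M,I,I] [MISS #1: write from I]
Op 2: C0 read [C0 read from I: others=['C1=M'] -> C0=S, others downsized to S] -> [S,S,I,I] [MISS #2: read from I]
Op 3: C0 read [C0 read: already in S, no change] -> [S,S,I,I] [hit: read from S]
Op 4: C0 read [C0 read: already in S, no change] -> [S,S,I,I] [hit: read from S]
Op 5: C3 read [C3 read from I: others=['C0=S', 'C1=S'] -> C3=S, others downsized to S] -> [S,S,I,S] [MISS #3: read from I]
Op 6: C2 write [C2 write: invalidate ['C0=S', 'C1=S', 'C3=S'] -> C2=M] -> [I,I,M,I] [MISS #4: write from I]
Op 7: C3 read [C3 read from I: others=['C2=M'] -> C3=S, others downsized to S] -> [I,I,S,S] [MISS #5: read from I]
Op 8: C3 write [C3 write: invalidate ['C2=S'] -> C3=M] -> [I,I,I,M] [MISS #6: write from S]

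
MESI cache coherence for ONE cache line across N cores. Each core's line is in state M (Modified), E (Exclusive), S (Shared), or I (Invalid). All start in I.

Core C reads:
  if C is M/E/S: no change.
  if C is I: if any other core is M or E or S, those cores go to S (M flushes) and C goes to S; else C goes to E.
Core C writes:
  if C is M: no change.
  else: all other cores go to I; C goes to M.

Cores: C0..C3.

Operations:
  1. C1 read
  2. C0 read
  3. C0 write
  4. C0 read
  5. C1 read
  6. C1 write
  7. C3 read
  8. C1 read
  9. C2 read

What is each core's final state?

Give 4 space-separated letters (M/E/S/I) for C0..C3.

Op 1: C1 read [C1 read from I: no other sharers -> C1=E (exclusive)] -> [I,E,I,I]
Op 2: C0 read [C0 read from I: others=['C1=E'] -> C0=S, others downsized to S] -> [S,S,I,I]
Op 3: C0 write [C0 write: invalidate ['C1=S'] -> C0=M] -> [M,I,I,I]
Op 4: C0 read [C0 read: already in M, no change] -> [M,I,I,I]
Op 5: C1 read [C1 read from I: others=['C0=M'] -> C1=S, others downsized to S] -> [S,S,I,I]
Op 6: C1 write [C1 write: invalidate ['C0=S'] -> C1=M] -> [I,M,I,I]
Op 7: C3 read [C3 read from I: others=['C1=M'] -> C3=S, others downsized to S] -> [I,S,I,S]
Op 8: C1 read [C1 read: already in S, no change] -> [I,S,I,S]
Op 9: C2 read [C2 read from I: others=['C1=S', 'C3=S'] -> C2=S, others downsized to S] -> [I,S,S,S]

Answer: I S S S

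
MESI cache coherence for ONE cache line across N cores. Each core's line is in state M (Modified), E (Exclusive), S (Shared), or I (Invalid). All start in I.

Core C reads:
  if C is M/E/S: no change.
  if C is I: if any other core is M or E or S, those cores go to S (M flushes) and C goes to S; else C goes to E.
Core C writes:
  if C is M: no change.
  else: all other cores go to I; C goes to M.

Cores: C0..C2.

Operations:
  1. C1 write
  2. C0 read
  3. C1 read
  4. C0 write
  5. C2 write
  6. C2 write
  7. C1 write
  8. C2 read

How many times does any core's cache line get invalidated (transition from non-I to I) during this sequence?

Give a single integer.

Op 1: C1 write [C1 write: invalidate none -> C1=M] -> [I,M,I] (invalidations this op: 0; running total: 0)
Op 2: C0 read [C0 read from I: others=['C1=M'] -> C0=S, others downsized to S] -> [S,S,I] (invalidations this op: 0; running total: 0)
Op 3: C1 read [C1 read: already in S, no change] -> [S,S,I] (invalidations this op: 0; running total: 0)
Op 4: C0 write [C0 write: invalidate ['C1=S'] -> C0=M] -> [M,I,I] (invalidations this op: 1; running total: 1)
Op 5: C2 write [C2 write: invalidate ['C0=M'] -> C2=M] -> [I,I,M] (invalidations this op: 1; running total: 2)
Op 6: C2 write [C2 write: already M (modified), no change] -> [I,I,M] (invalidations this op: 0; running total: 2)
Op 7: C1 write [C1 write: invalidate ['C2=M'] -> C1=M] -> [I,M,I] (invalidations this op: 1; running total: 3)
Op 8: C2 read [C2 read from I: others=['C1=M'] -> C2=S, others downsized to S] -> [I,S,S] (invalidations this op: 0; running total: 3)

Answer: 3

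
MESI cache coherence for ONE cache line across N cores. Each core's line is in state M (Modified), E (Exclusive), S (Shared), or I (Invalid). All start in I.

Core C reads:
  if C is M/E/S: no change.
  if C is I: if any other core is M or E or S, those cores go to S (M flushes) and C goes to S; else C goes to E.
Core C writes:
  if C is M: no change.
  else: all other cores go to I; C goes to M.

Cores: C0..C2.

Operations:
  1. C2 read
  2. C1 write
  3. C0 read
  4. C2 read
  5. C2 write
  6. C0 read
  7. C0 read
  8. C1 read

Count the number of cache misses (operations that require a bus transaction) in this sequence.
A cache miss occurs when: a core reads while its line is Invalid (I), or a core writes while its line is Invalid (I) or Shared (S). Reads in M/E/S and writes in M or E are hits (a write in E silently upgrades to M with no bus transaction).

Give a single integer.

Answer: 7

Derivation:
Op 1: C2 read [C2 read from I: no other sharers -> C2=E (exclusive)] -> [I,I,E] [MISS #1: read from I]
Op 2: C1 write [C1 write: invalidate ['C2=E'] -> C1=M] -> [I,M,I] [MISS #2: write from I]
Op 3: C0 read [C0 read from I: others=['C1=M'] -> C0=S, others downsized to S] -> [S,S,I] [MISS #3: read from I]
Op 4: C2 read [C2 read from I: others=['C0=S', 'C1=S'] -> C2=S, others downsized to S] -> [S,S,S] [MISS #4: read from I]
Op 5: C2 write [C2 write: invalidate ['C0=S', 'C1=S'] -> C2=M] -> [I,I,M] [MISS #5: write from S]
Op 6: C0 read [C0 read from I: others=['C2=M'] -> C0=S, others downsized to S] -> [S,I,S] [MISS #6: read from I]
Op 7: C0 read [C0 read: already in S, no change] -> [S,I,S] [hit: read from S]
Op 8: C1 read [C1 read from I: others=['C0=S', 'C2=S'] -> C1=S, others downsized to S] -> [S,S,S] [MISS #7: read from I]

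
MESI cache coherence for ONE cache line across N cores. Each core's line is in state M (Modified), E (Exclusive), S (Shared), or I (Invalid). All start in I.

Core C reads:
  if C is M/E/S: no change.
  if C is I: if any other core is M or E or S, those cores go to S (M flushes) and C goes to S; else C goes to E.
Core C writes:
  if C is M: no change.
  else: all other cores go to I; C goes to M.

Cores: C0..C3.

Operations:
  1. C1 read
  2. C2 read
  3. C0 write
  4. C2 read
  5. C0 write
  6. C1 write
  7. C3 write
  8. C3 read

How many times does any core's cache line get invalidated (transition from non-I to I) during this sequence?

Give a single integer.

Op 1: C1 read [C1 read from I: no other sharers -> C1=E (exclusive)] -> [I,E,I,I] (invalidations this op: 0; running total: 0)
Op 2: C2 read [C2 read from I: others=['C1=E'] -> C2=S, others downsized to S] -> [I,S,S,I] (invalidations this op: 0; running total: 0)
Op 3: C0 write [C0 write: invalidate ['C1=S', 'C2=S'] -> C0=M] -> [M,I,I,I] (invalidations this op: 2; running total: 2)
Op 4: C2 read [C2 read from I: others=['C0=M'] -> C2=S, others downsized to S] -> [S,I,S,I] (invalidations this op: 0; running total: 2)
Op 5: C0 write [C0 write: invalidate ['C2=S'] -> C0=M] -> [M,I,I,I] (invalidations this op: 1; running total: 3)
Op 6: C1 write [C1 write: invalidate ['C0=M'] -> C1=M] -> [I,M,I,I] (invalidations this op: 1; running total: 4)
Op 7: C3 write [C3 write: invalidate ['C1=M'] -> C3=M] -> [I,I,I,M] (invalidations this op: 1; running total: 5)
Op 8: C3 read [C3 read: already in M, no change] -> [I,I,I,M] (invalidations this op: 0; running total: 5)

Answer: 5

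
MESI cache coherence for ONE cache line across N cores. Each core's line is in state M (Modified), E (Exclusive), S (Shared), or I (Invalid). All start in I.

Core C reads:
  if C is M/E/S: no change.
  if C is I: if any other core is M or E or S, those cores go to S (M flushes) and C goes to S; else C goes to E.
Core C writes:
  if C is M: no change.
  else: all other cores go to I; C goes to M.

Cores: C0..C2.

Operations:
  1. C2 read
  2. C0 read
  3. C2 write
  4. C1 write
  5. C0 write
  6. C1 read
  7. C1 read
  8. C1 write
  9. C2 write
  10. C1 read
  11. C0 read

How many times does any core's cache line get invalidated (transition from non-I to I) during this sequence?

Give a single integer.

Op 1: C2 read [C2 read from I: no other sharers -> C2=E (exclusive)] -> [I,I,E] (invalidations this op: 0; running total: 0)
Op 2: C0 read [C0 read from I: others=['C2=E'] -> C0=S, others downsized to S] -> [S,I,S] (invalidations this op: 0; running total: 0)
Op 3: C2 write [C2 write: invalidate ['C0=S'] -> C2=M] -> [I,I,M] (invalidations this op: 1; running total: 1)
Op 4: C1 write [C1 write: invalidate ['C2=M'] -> C1=M] -> [I,M,I] (invalidations this op: 1; running total: 2)
Op 5: C0 write [C0 write: invalidate ['C1=M'] -> C0=M] -> [M,I,I] (invalidations this op: 1; running total: 3)
Op 6: C1 read [C1 read from I: others=['C0=M'] -> C1=S, others downsized to S] -> [S,S,I] (invalidations this op: 0; running total: 3)
Op 7: C1 read [C1 read: already in S, no change] -> [S,S,I] (invalidations this op: 0; running total: 3)
Op 8: C1 write [C1 write: invalidate ['C0=S'] -> C1=M] -> [I,M,I] (invalidations this op: 1; running total: 4)
Op 9: C2 write [C2 write: invalidate ['C1=M'] -> C2=M] -> [I,I,M] (invalidations this op: 1; running total: 5)
Op 10: C1 read [C1 read from I: others=['C2=M'] -> C1=S, others downsized to S] -> [I,S,S] (invalidations this op: 0; running total: 5)
Op 11: C0 read [C0 read from I: others=['C1=S', 'C2=S'] -> C0=S, others downsized to S] -> [S,S,S] (invalidations this op: 0; running total: 5)

Answer: 5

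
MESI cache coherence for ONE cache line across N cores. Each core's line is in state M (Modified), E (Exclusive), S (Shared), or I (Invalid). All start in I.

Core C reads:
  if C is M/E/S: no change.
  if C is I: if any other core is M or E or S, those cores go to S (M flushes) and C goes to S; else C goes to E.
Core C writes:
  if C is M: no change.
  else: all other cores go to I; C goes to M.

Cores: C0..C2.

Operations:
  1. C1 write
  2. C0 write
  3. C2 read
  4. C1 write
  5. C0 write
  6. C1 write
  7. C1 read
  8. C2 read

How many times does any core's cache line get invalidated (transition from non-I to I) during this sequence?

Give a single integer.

Answer: 5

Derivation:
Op 1: C1 write [C1 write: invalidate none -> C1=M] -> [I,M,I] (invalidations this op: 0; running total: 0)
Op 2: C0 write [C0 write: invalidate ['C1=M'] -> C0=M] -> [M,I,I] (invalidations this op: 1; running total: 1)
Op 3: C2 read [C2 read from I: others=['C0=M'] -> C2=S, others downsized to S] -> [S,I,S] (invalidations this op: 0; running total: 1)
Op 4: C1 write [C1 write: invalidate ['C0=S', 'C2=S'] -> C1=M] -> [I,M,I] (invalidations this op: 2; running total: 3)
Op 5: C0 write [C0 write: invalidate ['C1=M'] -> C0=M] -> [M,I,I] (invalidations this op: 1; running total: 4)
Op 6: C1 write [C1 write: invalidate ['C0=M'] -> C1=M] -> [I,M,I] (invalidations this op: 1; running total: 5)
Op 7: C1 read [C1 read: already in M, no change] -> [I,M,I] (invalidations this op: 0; running total: 5)
Op 8: C2 read [C2 read from I: others=['C1=M'] -> C2=S, others downsized to S] -> [I,S,S] (invalidations this op: 0; running total: 5)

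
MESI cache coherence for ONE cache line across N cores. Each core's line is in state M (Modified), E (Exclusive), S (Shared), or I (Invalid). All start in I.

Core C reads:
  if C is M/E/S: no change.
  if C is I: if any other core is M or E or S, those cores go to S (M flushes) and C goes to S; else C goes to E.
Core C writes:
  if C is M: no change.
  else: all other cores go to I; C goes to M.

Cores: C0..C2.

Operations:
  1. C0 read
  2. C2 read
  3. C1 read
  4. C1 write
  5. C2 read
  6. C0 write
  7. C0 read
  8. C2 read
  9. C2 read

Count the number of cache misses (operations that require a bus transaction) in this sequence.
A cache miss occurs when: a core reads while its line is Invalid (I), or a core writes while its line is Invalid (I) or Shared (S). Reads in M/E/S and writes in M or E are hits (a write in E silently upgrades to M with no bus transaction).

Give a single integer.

Op 1: C0 read [C0 read from I: no other sharers -> C0=E (exclusive)] -> [E,I,I] [MISS #1: read from I]
Op 2: C2 read [C2 read from I: others=['C0=E'] -> C2=S, others downsized to S] -> [S,I,S] [MISS #2: read from I]
Op 3: C1 read [C1 read from I: others=['C0=S', 'C2=S'] -> C1=S, others downsized to S] -> [S,S,S] [MISS #3: read from I]
Op 4: C1 write [C1 write: invalidate ['C0=S', 'C2=S'] -> C1=M] -> [I,M,I] [MISS #4: write from S]
Op 5: C2 read [C2 read from I: others=['C1=M'] -> C2=S, others downsized to S] -> [I,S,S] [MISS #5: read from I]
Op 6: C0 write [C0 write: invalidate ['C1=S', 'C2=S'] -> C0=M] -> [M,I,I] [MISS #6: write from I]
Op 7: C0 read [C0 read: already in M, no change] -> [M,I,I] [hit: read from M]
Op 8: C2 read [C2 read from I: others=['C0=M'] -> C2=S, others downsized to S] -> [S,I,S] [MISS #7: read from I]
Op 9: C2 read [C2 read: already in S, no change] -> [S,I,S] [hit: read from S]

Answer: 7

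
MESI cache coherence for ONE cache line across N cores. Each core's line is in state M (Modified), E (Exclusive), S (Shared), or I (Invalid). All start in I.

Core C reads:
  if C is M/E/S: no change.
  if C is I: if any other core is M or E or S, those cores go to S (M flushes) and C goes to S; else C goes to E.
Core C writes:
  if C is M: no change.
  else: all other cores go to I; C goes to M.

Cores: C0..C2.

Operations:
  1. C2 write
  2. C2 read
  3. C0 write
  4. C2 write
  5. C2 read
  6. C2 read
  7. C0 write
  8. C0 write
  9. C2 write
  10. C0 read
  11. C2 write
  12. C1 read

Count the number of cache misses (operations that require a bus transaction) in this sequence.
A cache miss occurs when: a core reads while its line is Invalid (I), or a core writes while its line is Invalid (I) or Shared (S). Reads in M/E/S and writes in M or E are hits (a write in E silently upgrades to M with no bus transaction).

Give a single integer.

Op 1: C2 write [C2 write: invalidate none -> C2=M] -> [I,I,M] [MISS #1: write from I]
Op 2: C2 read [C2 read: already in M, no change] -> [I,I,M] [hit: read from M]
Op 3: C0 write [C0 write: invalidate ['C2=M'] -> C0=M] -> [M,I,I] [MISS #2: write from I]
Op 4: C2 write [C2 write: invalidate ['C0=M'] -> C2=M] -> [I,I,M] [MISS #3: write from I]
Op 5: C2 read [C2 read: already in M, no change] -> [I,I,M] [hit: read from M]
Op 6: C2 read [C2 read: already in M, no change] -> [I,I,M] [hit: read from M]
Op 7: C0 write [C0 write: invalidate ['C2=M'] -> C0=M] -> [M,I,I] [MISS #4: write from I]
Op 8: C0 write [C0 write: already M (modified), no change] -> [M,I,I] [hit: write from M]
Op 9: C2 write [C2 write: invalidate ['C0=M'] -> C2=M] -> [I,I,M] [MISS #5: write from I]
Op 10: C0 read [C0 read from I: others=['C2=M'] -> C0=S, others downsized to S] -> [S,I,S] [MISS #6: read from I]
Op 11: C2 write [C2 write: invalidate ['C0=S'] -> C2=M] -> [I,I,M] [MISS #7: write from S]
Op 12: C1 read [C1 read from I: others=['C2=M'] -> C1=S, others downsized to S] -> [I,S,S] [MISS #8: read from I]

Answer: 8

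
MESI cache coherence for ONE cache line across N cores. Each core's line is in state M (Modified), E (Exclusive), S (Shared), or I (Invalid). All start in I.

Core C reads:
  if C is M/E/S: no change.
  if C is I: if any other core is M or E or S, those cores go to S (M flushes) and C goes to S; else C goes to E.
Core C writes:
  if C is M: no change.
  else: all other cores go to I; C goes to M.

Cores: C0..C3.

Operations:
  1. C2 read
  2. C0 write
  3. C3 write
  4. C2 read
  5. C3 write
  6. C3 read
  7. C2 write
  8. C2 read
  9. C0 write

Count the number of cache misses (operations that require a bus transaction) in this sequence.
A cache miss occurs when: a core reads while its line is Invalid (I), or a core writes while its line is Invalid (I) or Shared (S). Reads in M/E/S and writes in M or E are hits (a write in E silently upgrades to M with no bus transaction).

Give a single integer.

Op 1: C2 read [C2 read from I: no other sharers -> C2=E (exclusive)] -> [I,I,E,I] [MISS #1: read from I]
Op 2: C0 write [C0 write: invalidate ['C2=E'] -> C0=M] -> [M,I,I,I] [MISS #2: write from I]
Op 3: C3 write [C3 write: invalidate ['C0=M'] -> C3=M] -> [I,I,I,M] [MISS #3: write from I]
Op 4: C2 read [C2 read from I: others=['C3=M'] -> C2=S, others downsized to S] -> [I,I,S,S] [MISS #4: read from I]
Op 5: C3 write [C3 write: invalidate ['C2=S'] -> C3=M] -> [I,I,I,M] [MISS #5: write from S]
Op 6: C3 read [C3 read: already in M, no change] -> [I,I,I,M] [hit: read from M]
Op 7: C2 write [C2 write: invalidate ['C3=M'] -> C2=M] -> [I,I,M,I] [MISS #6: write from I]
Op 8: C2 read [C2 read: already in M, no change] -> [I,I,M,I] [hit: read from M]
Op 9: C0 write [C0 write: invalidate ['C2=M'] -> C0=M] -> [M,I,I,I] [MISS #7: write from I]

Answer: 7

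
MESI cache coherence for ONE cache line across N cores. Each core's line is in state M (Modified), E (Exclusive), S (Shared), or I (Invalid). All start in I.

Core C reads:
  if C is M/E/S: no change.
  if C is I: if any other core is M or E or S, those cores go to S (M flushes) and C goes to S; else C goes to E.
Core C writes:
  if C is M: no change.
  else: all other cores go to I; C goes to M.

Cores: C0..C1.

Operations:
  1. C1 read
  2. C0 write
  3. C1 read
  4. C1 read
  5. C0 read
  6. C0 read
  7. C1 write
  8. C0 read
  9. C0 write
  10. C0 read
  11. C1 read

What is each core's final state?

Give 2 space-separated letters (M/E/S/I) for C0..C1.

Answer: S S

Derivation:
Op 1: C1 read [C1 read from I: no other sharers -> C1=E (exclusive)] -> [I,E]
Op 2: C0 write [C0 write: invalidate ['C1=E'] -> C0=M] -> [M,I]
Op 3: C1 read [C1 read from I: others=['C0=M'] -> C1=S, others downsized to S] -> [S,S]
Op 4: C1 read [C1 read: already in S, no change] -> [S,S]
Op 5: C0 read [C0 read: already in S, no change] -> [S,S]
Op 6: C0 read [C0 read: already in S, no change] -> [S,S]
Op 7: C1 write [C1 write: invalidate ['C0=S'] -> C1=M] -> [I,M]
Op 8: C0 read [C0 read from I: others=['C1=M'] -> C0=S, others downsized to S] -> [S,S]
Op 9: C0 write [C0 write: invalidate ['C1=S'] -> C0=M] -> [M,I]
Op 10: C0 read [C0 read: already in M, no change] -> [M,I]
Op 11: C1 read [C1 read from I: others=['C0=M'] -> C1=S, others downsized to S] -> [S,S]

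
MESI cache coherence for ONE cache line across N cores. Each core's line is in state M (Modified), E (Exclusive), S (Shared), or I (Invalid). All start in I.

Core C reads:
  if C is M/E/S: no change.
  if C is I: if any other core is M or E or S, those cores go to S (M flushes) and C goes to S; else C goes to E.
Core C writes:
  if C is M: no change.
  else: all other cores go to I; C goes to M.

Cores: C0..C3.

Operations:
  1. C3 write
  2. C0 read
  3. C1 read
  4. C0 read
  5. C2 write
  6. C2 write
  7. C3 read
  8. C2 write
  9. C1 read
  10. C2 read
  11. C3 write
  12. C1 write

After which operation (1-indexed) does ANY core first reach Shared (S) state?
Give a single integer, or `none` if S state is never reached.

Op 1: C3 write [C3 write: invalidate none -> C3=M] -> [I,I,I,M]
Op 2: C0 read [C0 read from I: others=['C3=M'] -> C0=S, others downsized to S] -> [S,I,I,S]
  -> First S state at op 2; remaining ops need not be traced.

Answer: 2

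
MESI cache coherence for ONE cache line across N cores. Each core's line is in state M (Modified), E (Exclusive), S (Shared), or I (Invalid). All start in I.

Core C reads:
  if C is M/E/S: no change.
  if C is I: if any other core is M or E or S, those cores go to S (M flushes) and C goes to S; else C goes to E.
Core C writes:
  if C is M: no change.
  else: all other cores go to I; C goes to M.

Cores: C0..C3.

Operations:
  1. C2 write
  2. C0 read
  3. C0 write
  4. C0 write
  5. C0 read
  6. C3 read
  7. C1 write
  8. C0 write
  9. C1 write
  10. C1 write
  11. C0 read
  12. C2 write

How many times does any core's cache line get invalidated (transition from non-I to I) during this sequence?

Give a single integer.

Answer: 7

Derivation:
Op 1: C2 write [C2 write: invalidate none -> C2=M] -> [I,I,M,I] (invalidations this op: 0; running total: 0)
Op 2: C0 read [C0 read from I: others=['C2=M'] -> C0=S, others downsized to S] -> [S,I,S,I] (invalidations this op: 0; running total: 0)
Op 3: C0 write [C0 write: invalidate ['C2=S'] -> C0=M] -> [M,I,I,I] (invalidations this op: 1; running total: 1)
Op 4: C0 write [C0 write: already M (modified), no change] -> [M,I,I,I] (invalidations this op: 0; running total: 1)
Op 5: C0 read [C0 read: already in M, no change] -> [M,I,I,I] (invalidations this op: 0; running total: 1)
Op 6: C3 read [C3 read from I: others=['C0=M'] -> C3=S, others downsized to S] -> [S,I,I,S] (invalidations this op: 0; running total: 1)
Op 7: C1 write [C1 write: invalidate ['C0=S', 'C3=S'] -> C1=M] -> [I,M,I,I] (invalidations this op: 2; running total: 3)
Op 8: C0 write [C0 write: invalidate ['C1=M'] -> C0=M] -> [M,I,I,I] (invalidations this op: 1; running total: 4)
Op 9: C1 write [C1 write: invalidate ['C0=M'] -> C1=M] -> [I,M,I,I] (invalidations this op: 1; running total: 5)
Op 10: C1 write [C1 write: already M (modified), no change] -> [I,M,I,I] (invalidations this op: 0; running total: 5)
Op 11: C0 read [C0 read from I: others=['C1=M'] -> C0=S, others downsized to S] -> [S,S,I,I] (invalidations this op: 0; running total: 5)
Op 12: C2 write [C2 write: invalidate ['C0=S', 'C1=S'] -> C2=M] -> [I,I,M,I] (invalidations this op: 2; running total: 7)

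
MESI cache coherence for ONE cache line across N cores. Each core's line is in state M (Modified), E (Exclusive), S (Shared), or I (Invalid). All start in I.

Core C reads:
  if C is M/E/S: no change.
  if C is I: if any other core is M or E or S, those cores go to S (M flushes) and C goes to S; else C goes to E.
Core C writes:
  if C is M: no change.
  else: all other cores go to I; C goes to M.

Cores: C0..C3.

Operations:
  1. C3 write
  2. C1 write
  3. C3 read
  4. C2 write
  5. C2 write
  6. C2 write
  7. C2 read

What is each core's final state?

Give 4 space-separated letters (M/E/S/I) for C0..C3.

Op 1: C3 write [C3 write: invalidate none -> C3=M] -> [I,I,I,M]
Op 2: C1 write [C1 write: invalidate ['C3=M'] -> C1=M] -> [I,M,I,I]
Op 3: C3 read [C3 read from I: others=['C1=M'] -> C3=S, others downsized to S] -> [I,S,I,S]
Op 4: C2 write [C2 write: invalidate ['C1=S', 'C3=S'] -> C2=M] -> [I,I,M,I]
Op 5: C2 write [C2 write: already M (modified), no change] -> [I,I,M,I]
Op 6: C2 write [C2 write: already M (modified), no change] -> [I,I,M,I]
Op 7: C2 read [C2 read: already in M, no change] -> [I,I,M,I]

Answer: I I M I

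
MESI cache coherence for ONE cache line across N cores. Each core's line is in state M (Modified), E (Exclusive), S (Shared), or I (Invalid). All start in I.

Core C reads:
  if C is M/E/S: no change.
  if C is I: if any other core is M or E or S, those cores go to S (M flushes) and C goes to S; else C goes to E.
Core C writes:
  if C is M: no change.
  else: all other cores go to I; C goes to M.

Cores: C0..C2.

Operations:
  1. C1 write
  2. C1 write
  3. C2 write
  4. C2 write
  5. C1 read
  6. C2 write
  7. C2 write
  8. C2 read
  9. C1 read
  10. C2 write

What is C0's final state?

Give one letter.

Answer: I

Derivation:
Op 1: C1 write [C1 write: invalidate none -> C1=M] -> [I,M,I]
Op 2: C1 write [C1 write: already M (modified), no change] -> [I,M,I]
Op 3: C2 write [C2 write: invalidate ['C1=M'] -> C2=M] -> [I,I,M]
Op 4: C2 write [C2 write: already M (modified), no change] -> [I,I,M]
Op 5: C1 read [C1 read from I: others=['C2=M'] -> C1=S, others downsized to S] -> [I,S,S]
Op 6: C2 write [C2 write: invalidate ['C1=S'] -> C2=M] -> [I,I,M]
Op 7: C2 write [C2 write: already M (modified), no change] -> [I,I,M]
Op 8: C2 read [C2 read: already in M, no change] -> [I,I,M]
Op 9: C1 read [C1 read from I: others=['C2=M'] -> C1=S, others downsized to S] -> [I,S,S]
Op 10: C2 write [C2 write: invalidate ['C1=S'] -> C2=M] -> [I,I,M]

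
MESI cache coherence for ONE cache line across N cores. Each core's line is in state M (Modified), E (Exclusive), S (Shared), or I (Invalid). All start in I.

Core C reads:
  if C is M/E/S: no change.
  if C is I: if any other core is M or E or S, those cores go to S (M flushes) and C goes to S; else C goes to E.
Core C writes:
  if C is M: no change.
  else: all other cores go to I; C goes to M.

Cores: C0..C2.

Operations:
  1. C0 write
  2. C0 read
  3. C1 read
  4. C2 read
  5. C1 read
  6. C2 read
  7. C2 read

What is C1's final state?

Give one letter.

Answer: S

Derivation:
Op 1: C0 write [C0 write: invalidate none -> C0=M] -> [M,I,I]
Op 2: C0 read [C0 read: already in M, no change] -> [M,I,I]
Op 3: C1 read [C1 read from I: others=['C0=M'] -> C1=S, others downsized to S] -> [S,S,I]
Op 4: C2 read [C2 read from I: others=['C0=S', 'C1=S'] -> C2=S, others downsized to S] -> [S,S,S]
Op 5: C1 read [C1 read: already in S, no change] -> [S,S,S]
Op 6: C2 read [C2 read: already in S, no change] -> [S,S,S]
Op 7: C2 read [C2 read: already in S, no change] -> [S,S,S]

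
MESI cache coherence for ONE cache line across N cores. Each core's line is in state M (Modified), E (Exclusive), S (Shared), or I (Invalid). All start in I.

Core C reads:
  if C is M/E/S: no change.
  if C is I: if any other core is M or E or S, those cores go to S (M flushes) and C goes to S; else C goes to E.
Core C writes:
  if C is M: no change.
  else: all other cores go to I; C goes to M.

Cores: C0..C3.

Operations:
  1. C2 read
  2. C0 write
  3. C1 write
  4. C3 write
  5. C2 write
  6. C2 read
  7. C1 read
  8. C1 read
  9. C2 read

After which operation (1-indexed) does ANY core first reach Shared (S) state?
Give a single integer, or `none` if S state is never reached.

Answer: 7

Derivation:
Op 1: C2 read [C2 read from I: no other sharers -> C2=E (exclusive)] -> [I,I,E,I]
Op 2: C0 write [C0 write: invalidate ['C2=E'] -> C0=M] -> [M,I,I,I]
Op 3: C1 write [C1 write: invalidate ['C0=M'] -> C1=M] -> [I,M,I,I]
Op 4: C3 write [C3 write: invalidate ['C1=M'] -> C3=M] -> [I,I,I,M]
Op 5: C2 write [C2 write: invalidate ['C3=M'] -> C2=M] -> [I,I,M,I]
Op 6: C2 read [C2 read: already in M, no change] -> [I,I,M,I]
Op 7: C1 read [C1 read from I: others=['C2=M'] -> C1=S, others downsized to S] -> [I,S,S,I]
  -> First S state at op 7; remaining ops need not be traced.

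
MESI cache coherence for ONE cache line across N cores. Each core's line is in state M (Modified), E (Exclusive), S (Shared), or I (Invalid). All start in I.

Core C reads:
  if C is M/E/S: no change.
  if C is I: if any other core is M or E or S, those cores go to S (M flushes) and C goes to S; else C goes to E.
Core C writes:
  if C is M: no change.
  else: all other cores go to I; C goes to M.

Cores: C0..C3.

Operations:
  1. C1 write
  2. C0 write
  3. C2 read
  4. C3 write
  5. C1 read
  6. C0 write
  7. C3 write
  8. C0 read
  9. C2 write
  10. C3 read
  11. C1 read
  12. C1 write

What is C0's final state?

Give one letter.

Answer: I

Derivation:
Op 1: C1 write [C1 write: invalidate none -> C1=M] -> [I,M,I,I]
Op 2: C0 write [C0 write: invalidate ['C1=M'] -> C0=M] -> [M,I,I,I]
Op 3: C2 read [C2 read from I: others=['C0=M'] -> C2=S, others downsized to S] -> [S,I,S,I]
Op 4: C3 write [C3 write: invalidate ['C0=S', 'C2=S'] -> C3=M] -> [I,I,I,M]
Op 5: C1 read [C1 read from I: others=['C3=M'] -> C1=S, others downsized to S] -> [I,S,I,S]
Op 6: C0 write [C0 write: invalidate ['C1=S', 'C3=S'] -> C0=M] -> [M,I,I,I]
Op 7: C3 write [C3 write: invalidate ['C0=M'] -> C3=M] -> [I,I,I,M]
Op 8: C0 read [C0 read from I: others=['C3=M'] -> C0=S, others downsized to S] -> [S,I,I,S]
Op 9: C2 write [C2 write: invalidate ['C0=S', 'C3=S'] -> C2=M] -> [I,I,M,I]
Op 10: C3 read [C3 read from I: others=['C2=M'] -> C3=S, others downsized to S] -> [I,I,S,S]
Op 11: C1 read [C1 read from I: others=['C2=S', 'C3=S'] -> C1=S, others downsized to S] -> [I,S,S,S]
Op 12: C1 write [C1 write: invalidate ['C2=S', 'C3=S'] -> C1=M] -> [I,M,I,I]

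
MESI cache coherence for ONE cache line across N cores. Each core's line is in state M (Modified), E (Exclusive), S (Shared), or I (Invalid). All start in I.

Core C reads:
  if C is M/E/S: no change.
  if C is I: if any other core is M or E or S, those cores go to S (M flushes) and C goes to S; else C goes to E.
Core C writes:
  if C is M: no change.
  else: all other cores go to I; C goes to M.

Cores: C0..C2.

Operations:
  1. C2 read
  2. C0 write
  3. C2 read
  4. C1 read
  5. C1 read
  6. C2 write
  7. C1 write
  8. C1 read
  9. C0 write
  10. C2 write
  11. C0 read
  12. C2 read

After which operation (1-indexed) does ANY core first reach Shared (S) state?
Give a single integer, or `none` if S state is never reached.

Op 1: C2 read [C2 read from I: no other sharers -> C2=E (exclusive)] -> [I,I,E]
Op 2: C0 write [C0 write: invalidate ['C2=E'] -> C0=M] -> [M,I,I]
Op 3: C2 read [C2 read from I: others=['C0=M'] -> C2=S, others downsized to S] -> [S,I,S]
  -> First S state at op 3; remaining ops need not be traced.

Answer: 3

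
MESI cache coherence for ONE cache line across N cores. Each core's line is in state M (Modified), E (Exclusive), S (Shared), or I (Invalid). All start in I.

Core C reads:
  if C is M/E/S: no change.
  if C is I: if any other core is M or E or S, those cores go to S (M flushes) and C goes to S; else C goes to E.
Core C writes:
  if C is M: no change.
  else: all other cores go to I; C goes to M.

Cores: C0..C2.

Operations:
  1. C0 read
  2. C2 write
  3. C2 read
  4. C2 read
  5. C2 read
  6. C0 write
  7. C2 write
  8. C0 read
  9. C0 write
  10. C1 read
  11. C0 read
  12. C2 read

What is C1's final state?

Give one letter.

Op 1: C0 read [C0 read from I: no other sharers -> C0=E (exclusive)] -> [E,I,I]
Op 2: C2 write [C2 write: invalidate ['C0=E'] -> C2=M] -> [I,I,M]
Op 3: C2 read [C2 read: already in M, no change] -> [I,I,M]
Op 4: C2 read [C2 read: already in M, no change] -> [I,I,M]
Op 5: C2 read [C2 read: already in M, no change] -> [I,I,M]
Op 6: C0 write [C0 write: invalidate ['C2=M'] -> C0=M] -> [M,I,I]
Op 7: C2 write [C2 write: invalidate ['C0=M'] -> C2=M] -> [I,I,M]
Op 8: C0 read [C0 read from I: others=['C2=M'] -> C0=S, others downsized to S] -> [S,I,S]
Op 9: C0 write [C0 write: invalidate ['C2=S'] -> C0=M] -> [M,I,I]
Op 10: C1 read [C1 read from I: others=['C0=M'] -> C1=S, others downsized to S] -> [S,S,I]
Op 11: C0 read [C0 read: already in S, no change] -> [S,S,I]
Op 12: C2 read [C2 read from I: others=['C0=S', 'C1=S'] -> C2=S, others downsized to S] -> [S,S,S]

Answer: S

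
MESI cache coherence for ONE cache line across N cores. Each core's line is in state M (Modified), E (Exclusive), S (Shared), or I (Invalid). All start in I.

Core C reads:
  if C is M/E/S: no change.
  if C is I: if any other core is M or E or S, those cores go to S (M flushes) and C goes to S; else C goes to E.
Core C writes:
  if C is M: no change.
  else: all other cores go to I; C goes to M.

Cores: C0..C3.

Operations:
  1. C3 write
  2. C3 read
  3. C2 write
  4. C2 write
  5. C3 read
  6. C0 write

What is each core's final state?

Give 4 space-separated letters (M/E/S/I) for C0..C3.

Op 1: C3 write [C3 write: invalidate none -> C3=M] -> [I,I,I,M]
Op 2: C3 read [C3 read: already in M, no change] -> [I,I,I,M]
Op 3: C2 write [C2 write: invalidate ['C3=M'] -> C2=M] -> [I,I,M,I]
Op 4: C2 write [C2 write: already M (modified), no change] -> [I,I,M,I]
Op 5: C3 read [C3 read from I: others=['C2=M'] -> C3=S, others downsized to S] -> [I,I,S,S]
Op 6: C0 write [C0 write: invalidate ['C2=S', 'C3=S'] -> C0=M] -> [M,I,I,I]

Answer: M I I I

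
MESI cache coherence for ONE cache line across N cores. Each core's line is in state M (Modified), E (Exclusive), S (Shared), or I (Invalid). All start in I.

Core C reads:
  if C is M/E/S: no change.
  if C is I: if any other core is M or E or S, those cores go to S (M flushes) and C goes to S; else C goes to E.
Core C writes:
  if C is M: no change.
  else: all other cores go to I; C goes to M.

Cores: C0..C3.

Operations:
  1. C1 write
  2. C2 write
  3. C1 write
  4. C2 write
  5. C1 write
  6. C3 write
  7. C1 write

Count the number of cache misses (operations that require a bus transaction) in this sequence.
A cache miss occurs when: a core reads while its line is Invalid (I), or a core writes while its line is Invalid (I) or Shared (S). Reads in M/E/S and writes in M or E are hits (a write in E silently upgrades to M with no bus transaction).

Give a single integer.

Op 1: C1 write [C1 write: invalidate none -> C1=M] -> [I,M,I,I] [MISS #1: write from I]
Op 2: C2 write [C2 write: invalidate ['C1=M'] -> C2=M] -> [I,I,M,I] [MISS #2: write from I]
Op 3: C1 write [C1 write: invalidate ['C2=M'] -> C1=M] -> [I,M,I,I] [MISS #3: write from I]
Op 4: C2 write [C2 write: invalidate ['C1=M'] -> C2=M] -> [I,I,M,I] [MISS #4: write from I]
Op 5: C1 write [C1 write: invalidate ['C2=M'] -> C1=M] -> [I,M,I,I] [MISS #5: write from I]
Op 6: C3 write [C3 write: invalidate ['C1=M'] -> C3=M] -> [I,I,I,M] [MISS #6: write from I]
Op 7: C1 write [C1 write: invalidate ['C3=M'] -> C1=M] -> [I,M,I,I] [MISS #7: write from I]

Answer: 7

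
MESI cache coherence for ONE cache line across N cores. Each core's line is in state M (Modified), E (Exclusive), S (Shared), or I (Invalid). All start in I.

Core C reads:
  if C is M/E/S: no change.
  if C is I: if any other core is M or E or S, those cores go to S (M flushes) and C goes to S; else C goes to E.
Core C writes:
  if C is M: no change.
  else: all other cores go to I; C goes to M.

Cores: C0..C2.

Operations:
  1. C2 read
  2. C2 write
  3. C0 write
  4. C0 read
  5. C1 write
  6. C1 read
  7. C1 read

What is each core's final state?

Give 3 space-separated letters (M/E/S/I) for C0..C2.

Op 1: C2 read [C2 read from I: no other sharers -> C2=E (exclusive)] -> [I,I,E]
Op 2: C2 write [C2 write: invalidate none -> C2=M] -> [I,I,M]
Op 3: C0 write [C0 write: invalidate ['C2=M'] -> C0=M] -> [M,I,I]
Op 4: C0 read [C0 read: already in M, no change] -> [M,I,I]
Op 5: C1 write [C1 write: invalidate ['C0=M'] -> C1=M] -> [I,M,I]
Op 6: C1 read [C1 read: already in M, no change] -> [I,M,I]
Op 7: C1 read [C1 read: already in M, no change] -> [I,M,I]

Answer: I M I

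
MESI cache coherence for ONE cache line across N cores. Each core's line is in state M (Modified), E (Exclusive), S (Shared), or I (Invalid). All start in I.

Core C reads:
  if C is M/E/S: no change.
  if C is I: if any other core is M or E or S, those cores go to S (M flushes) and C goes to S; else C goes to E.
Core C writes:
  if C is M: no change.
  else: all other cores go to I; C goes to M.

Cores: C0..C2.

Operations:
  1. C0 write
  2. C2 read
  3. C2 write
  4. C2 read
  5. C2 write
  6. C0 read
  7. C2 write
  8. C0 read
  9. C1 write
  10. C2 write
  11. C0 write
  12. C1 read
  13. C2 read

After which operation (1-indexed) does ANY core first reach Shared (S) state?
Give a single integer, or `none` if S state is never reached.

Op 1: C0 write [C0 write: invalidate none -> C0=M] -> [M,I,I]
Op 2: C2 read [C2 read from I: others=['C0=M'] -> C2=S, others downsized to S] -> [S,I,S]
  -> First S state at op 2; remaining ops need not be traced.

Answer: 2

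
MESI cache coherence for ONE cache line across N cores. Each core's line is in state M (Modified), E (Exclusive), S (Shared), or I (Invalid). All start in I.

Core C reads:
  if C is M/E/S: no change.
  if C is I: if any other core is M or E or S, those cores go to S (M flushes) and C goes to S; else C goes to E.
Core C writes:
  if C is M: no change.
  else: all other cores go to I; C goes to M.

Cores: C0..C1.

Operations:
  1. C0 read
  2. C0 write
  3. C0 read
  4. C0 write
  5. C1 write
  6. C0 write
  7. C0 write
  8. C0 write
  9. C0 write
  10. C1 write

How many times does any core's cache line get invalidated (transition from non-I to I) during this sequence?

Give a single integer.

Answer: 3

Derivation:
Op 1: C0 read [C0 read from I: no other sharers -> C0=E (exclusive)] -> [E,I] (invalidations this op: 0; running total: 0)
Op 2: C0 write [C0 write: invalidate none -> C0=M] -> [M,I] (invalidations this op: 0; running total: 0)
Op 3: C0 read [C0 read: already in M, no change] -> [M,I] (invalidations this op: 0; running total: 0)
Op 4: C0 write [C0 write: already M (modified), no change] -> [M,I] (invalidations this op: 0; running total: 0)
Op 5: C1 write [C1 write: invalidate ['C0=M'] -> C1=M] -> [I,M] (invalidations this op: 1; running total: 1)
Op 6: C0 write [C0 write: invalidate ['C1=M'] -> C0=M] -> [M,I] (invalidations this op: 1; running total: 2)
Op 7: C0 write [C0 write: already M (modified), no change] -> [M,I] (invalidations this op: 0; running total: 2)
Op 8: C0 write [C0 write: already M (modified), no change] -> [M,I] (invalidations this op: 0; running total: 2)
Op 9: C0 write [C0 write: already M (modified), no change] -> [M,I] (invalidations this op: 0; running total: 2)
Op 10: C1 write [C1 write: invalidate ['C0=M'] -> C1=M] -> [I,M] (invalidations this op: 1; running total: 3)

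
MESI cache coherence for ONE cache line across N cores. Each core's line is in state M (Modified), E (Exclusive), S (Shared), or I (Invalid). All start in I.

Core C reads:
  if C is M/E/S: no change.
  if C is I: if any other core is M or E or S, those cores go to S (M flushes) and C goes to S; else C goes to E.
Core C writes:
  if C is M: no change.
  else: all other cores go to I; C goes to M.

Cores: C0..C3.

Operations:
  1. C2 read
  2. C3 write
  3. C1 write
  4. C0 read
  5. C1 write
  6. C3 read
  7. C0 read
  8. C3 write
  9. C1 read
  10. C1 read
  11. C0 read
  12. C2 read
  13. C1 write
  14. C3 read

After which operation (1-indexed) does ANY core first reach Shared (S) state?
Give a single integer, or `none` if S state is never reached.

Answer: 4

Derivation:
Op 1: C2 read [C2 read from I: no other sharers -> C2=E (exclusive)] -> [I,I,E,I]
Op 2: C3 write [C3 write: invalidate ['C2=E'] -> C3=M] -> [I,I,I,M]
Op 3: C1 write [C1 write: invalidate ['C3=M'] -> C1=M] -> [I,M,I,I]
Op 4: C0 read [C0 read from I: others=['C1=M'] -> C0=S, others downsized to S] -> [S,S,I,I]
  -> First S state at op 4; remaining ops need not be traced.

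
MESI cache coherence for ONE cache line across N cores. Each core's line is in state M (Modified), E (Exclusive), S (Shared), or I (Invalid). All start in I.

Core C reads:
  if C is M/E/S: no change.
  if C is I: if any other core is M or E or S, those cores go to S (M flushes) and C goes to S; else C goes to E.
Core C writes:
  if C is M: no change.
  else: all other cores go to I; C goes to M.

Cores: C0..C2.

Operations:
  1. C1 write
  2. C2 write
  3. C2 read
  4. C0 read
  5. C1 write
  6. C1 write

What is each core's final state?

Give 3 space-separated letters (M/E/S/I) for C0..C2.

Op 1: C1 write [C1 write: invalidate none -> C1=M] -> [I,M,I]
Op 2: C2 write [C2 write: invalidate ['C1=M'] -> C2=M] -> [I,I,M]
Op 3: C2 read [C2 read: already in M, no change] -> [I,I,M]
Op 4: C0 read [C0 read from I: others=['C2=M'] -> C0=S, others downsized to S] -> [S,I,S]
Op 5: C1 write [C1 write: invalidate ['C0=S', 'C2=S'] -> C1=M] -> [I,M,I]
Op 6: C1 write [C1 write: already M (modified), no change] -> [I,M,I]

Answer: I M I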